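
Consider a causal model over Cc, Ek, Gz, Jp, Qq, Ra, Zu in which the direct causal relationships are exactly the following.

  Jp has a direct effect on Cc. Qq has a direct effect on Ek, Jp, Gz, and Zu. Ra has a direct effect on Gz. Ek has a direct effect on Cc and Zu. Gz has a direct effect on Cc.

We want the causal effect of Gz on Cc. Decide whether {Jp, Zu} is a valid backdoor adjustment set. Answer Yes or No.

Backdoor paths from Gz to Cc (paths whose first edge points into Gz):
  P1: Gz <- Qq -> Jp -> Cc
  P2: Gz <- Qq -> Ek -> Cc
  P3: Gz <- Qq -> Zu <- Ek -> Cc
Condition 1 (no descendant of Gz in the set): holds — descendants of Gz are {Cc}; none are in {Jp, Zu}.
Condition 2 (every backdoor path blocked by {Jp, Zu}):
  P1: blocked at chain node Jp ∈ conditioning set.
  P2: open — no interior node is in the conditioning set.
  P3: open — collider(s) Zu are conditioned on (or have a conditioned descendant) and no non-collider on the path is in the set.
{Jp, Zu} does not satisfy the backdoor criterion.

No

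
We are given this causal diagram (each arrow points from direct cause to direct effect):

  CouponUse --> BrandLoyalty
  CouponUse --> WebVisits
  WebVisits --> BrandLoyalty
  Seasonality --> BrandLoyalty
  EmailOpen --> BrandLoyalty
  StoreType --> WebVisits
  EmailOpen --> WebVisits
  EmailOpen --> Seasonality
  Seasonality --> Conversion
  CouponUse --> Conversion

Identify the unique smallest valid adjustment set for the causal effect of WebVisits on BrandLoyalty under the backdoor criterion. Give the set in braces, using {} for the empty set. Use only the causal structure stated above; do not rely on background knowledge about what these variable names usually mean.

{CouponUse, EmailOpen}

Variables eligible for adjustment (non-descendants of WebVisits, excluding WebVisits and BrandLoyalty): {Conversion, CouponUse, EmailOpen, Seasonality, StoreType}.
Backdoor paths from WebVisits to BrandLoyalty:
  P1: WebVisits <- EmailOpen -> Seasonality -> Conversion <- CouponUse -> BrandLoyalty
  P2: WebVisits <- EmailOpen -> Seasonality -> BrandLoyalty
  P3: WebVisits <- EmailOpen -> BrandLoyalty
  P4: WebVisits <- CouponUse -> Conversion <- Seasonality <- EmailOpen -> BrandLoyalty
  P5: WebVisits <- CouponUse -> Conversion <- Seasonality -> BrandLoyalty
  P6: WebVisits <- CouponUse -> BrandLoyalty
The empty set is not sufficient: P2 (WebVisits <- EmailOpen -> Seasonality -> BrandLoyalty) has no collider blocking it and no conditioned non-collider, so it is open.
Try {CouponUse, EmailOpen}:
  P1: blocked at fork node EmailOpen ∈ conditioning set.
  P2: blocked at fork node EmailOpen ∈ conditioning set.
  P3: blocked at fork node EmailOpen ∈ conditioning set.
  P4: blocked at fork node CouponUse ∈ conditioning set.
  P5: blocked at fork node CouponUse ∈ conditioning set.
  P6: blocked at fork node CouponUse ∈ conditioning set.
{CouponUse, EmailOpen} contains no descendant of WebVisits and blocks every backdoor path.
Every element of {CouponUse, EmailOpen} is needed (dropping CouponUse leaves P6 open; dropping EmailOpen leaves P2 open), so no proper subset is valid.
Among all size-2 subsets of the eligible variables, only {CouponUse, EmailOpen} blocks every backdoor path, so it is the unique smallest valid adjustment set.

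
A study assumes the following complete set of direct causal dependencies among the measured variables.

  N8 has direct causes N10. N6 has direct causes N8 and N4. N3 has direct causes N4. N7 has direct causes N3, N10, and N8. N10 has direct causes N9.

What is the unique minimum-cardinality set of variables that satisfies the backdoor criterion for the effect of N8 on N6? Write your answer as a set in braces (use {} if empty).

{}

Variables eligible for adjustment (non-descendants of N8, excluding N8 and N6): {N10, N3, N4, N9}.
Backdoor paths from N8 to N6:
  P1: N8 <- N10 -> N7 <- N3 <- N4 -> N6
Each backdoor path contains an unconditioned collider, so every path is already blocked with the empty conditioning set:
  P1: blocked at collider N7 (neither it nor any descendant is in the conditioning set).
The empty set is therefore the unique smallest valid set.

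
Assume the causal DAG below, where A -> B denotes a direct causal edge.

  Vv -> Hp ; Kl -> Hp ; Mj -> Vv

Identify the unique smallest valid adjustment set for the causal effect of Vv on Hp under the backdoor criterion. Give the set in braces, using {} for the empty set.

Variables eligible for adjustment (non-descendants of Vv, excluding Vv and Hp): {Kl, Mj}.
Backdoor paths from Vv to Hp:
  (none)
With no backdoor paths the empty set already satisfies the criterion, and it is trivially minimal.

{}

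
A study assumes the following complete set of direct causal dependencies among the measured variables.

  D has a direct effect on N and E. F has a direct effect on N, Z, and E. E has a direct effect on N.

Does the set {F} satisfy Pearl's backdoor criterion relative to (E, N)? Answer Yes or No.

Backdoor paths from E to N (paths whose first edge points into E):
  P1: E <- D -> N
  P2: E <- F -> N
Condition 1 (no descendant of E in the set): holds — descendants of E are {N}; none are in {F}.
Condition 2 (every backdoor path blocked by {F}):
  P1: open — no interior node is in the conditioning set.
  P2: blocked at fork node F ∈ conditioning set.
{F} does not satisfy the backdoor criterion.

No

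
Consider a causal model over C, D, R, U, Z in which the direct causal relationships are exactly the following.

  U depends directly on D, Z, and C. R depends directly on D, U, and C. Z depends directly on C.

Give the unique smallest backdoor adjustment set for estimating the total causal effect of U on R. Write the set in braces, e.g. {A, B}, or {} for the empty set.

Variables eligible for adjustment (non-descendants of U, excluding U and R): {C, D, Z}.
Backdoor paths from U to R:
  P1: U <- C -> R
  P2: U <- D -> R
  P3: U <- Z <- C -> R
The empty set is not sufficient: P1 (U <- C -> R) has no collider blocking it and no conditioned non-collider, so it is open.
Try {C, D}:
  P1: blocked at fork node C ∈ conditioning set.
  P2: blocked at fork node D ∈ conditioning set.
  P3: blocked at fork node C ∈ conditioning set.
{C, D} contains no descendant of U and blocks every backdoor path.
Every element of {C, D} is needed (dropping C leaves P1 open; dropping D leaves P2 open), so no proper subset is valid.
Among all size-2 subsets of the eligible variables, only {C, D} blocks every backdoor path, so it is the unique smallest valid adjustment set.

{C, D}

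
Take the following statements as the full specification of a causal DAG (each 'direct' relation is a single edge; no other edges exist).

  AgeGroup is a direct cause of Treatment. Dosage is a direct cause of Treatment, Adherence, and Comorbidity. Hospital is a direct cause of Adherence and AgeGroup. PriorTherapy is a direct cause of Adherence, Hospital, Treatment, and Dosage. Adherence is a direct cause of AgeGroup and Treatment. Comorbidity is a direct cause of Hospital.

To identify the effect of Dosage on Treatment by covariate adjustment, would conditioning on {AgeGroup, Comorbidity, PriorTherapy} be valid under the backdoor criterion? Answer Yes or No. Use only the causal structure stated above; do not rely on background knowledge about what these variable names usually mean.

Backdoor paths from Dosage to Treatment (paths whose first edge points into Dosage):
  P1: Dosage <- PriorTherapy -> Hospital -> Adherence -> AgeGroup -> Treatment
  P2: Dosage <- PriorTherapy -> Hospital -> Adherence -> Treatment
  P3: Dosage <- PriorTherapy -> Hospital -> AgeGroup <- Adherence -> Treatment
  P4: Dosage <- PriorTherapy -> Hospital -> AgeGroup -> Treatment
  P5: Dosage <- PriorTherapy -> Adherence <- Hospital -> AgeGroup -> Treatment
  P6: Dosage <- PriorTherapy -> Adherence -> AgeGroup -> Treatment
  P7: Dosage <- PriorTherapy -> Adherence -> Treatment
  P8: Dosage <- PriorTherapy -> Treatment
Condition 1 (no descendant of Dosage in the set): FAILS — AgeGroup and Comorbidity are descendants of Dosage.
Condition 2 (every backdoor path blocked by {AgeGroup, Comorbidity, PriorTherapy}):
  P1: blocked at fork node PriorTherapy ∈ conditioning set.
  P2: blocked at fork node PriorTherapy ∈ conditioning set.
  P3: blocked at fork node PriorTherapy ∈ conditioning set.
  P4: blocked at fork node PriorTherapy ∈ conditioning set.
  P5: blocked at fork node PriorTherapy ∈ conditioning set.
  P6: blocked at fork node PriorTherapy ∈ conditioning set.
  P7: blocked at fork node PriorTherapy ∈ conditioning set.
  P8: blocked at fork node PriorTherapy ∈ conditioning set.
{AgeGroup, Comorbidity, PriorTherapy} does not satisfy the backdoor criterion.

No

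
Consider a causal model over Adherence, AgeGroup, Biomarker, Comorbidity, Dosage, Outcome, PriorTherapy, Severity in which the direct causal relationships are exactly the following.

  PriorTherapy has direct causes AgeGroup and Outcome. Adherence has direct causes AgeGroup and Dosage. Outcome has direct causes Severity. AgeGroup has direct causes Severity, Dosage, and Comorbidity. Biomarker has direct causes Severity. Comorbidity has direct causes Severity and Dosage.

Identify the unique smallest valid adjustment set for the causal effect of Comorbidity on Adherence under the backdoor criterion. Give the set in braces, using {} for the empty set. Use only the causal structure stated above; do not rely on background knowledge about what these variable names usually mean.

{Dosage, Severity}

Variables eligible for adjustment (non-descendants of Comorbidity, excluding Comorbidity and Adherence): {Biomarker, Dosage, Outcome, Severity}.
Backdoor paths from Comorbidity to Adherence:
  P1: Comorbidity <- Severity -> AgeGroup <- Dosage -> Adherence
  P2: Comorbidity <- Severity -> AgeGroup -> Adherence
  P3: Comorbidity <- Severity -> Outcome -> PriorTherapy <- AgeGroup <- Dosage -> Adherence
  P4: Comorbidity <- Severity -> Outcome -> PriorTherapy <- AgeGroup -> Adherence
  P5: Comorbidity <- Dosage -> AgeGroup -> Adherence
  P6: Comorbidity <- Dosage -> Adherence
The empty set is not sufficient: P2 (Comorbidity <- Severity -> AgeGroup -> Adherence) has no collider blocking it and no conditioned non-collider, so it is open.
Try {Dosage, Severity}:
  P1: blocked at fork node Severity ∈ conditioning set.
  P2: blocked at fork node Severity ∈ conditioning set.
  P3: blocked at fork node Severity ∈ conditioning set.
  P4: blocked at fork node Severity ∈ conditioning set.
  P5: blocked at fork node Dosage ∈ conditioning set.
  P6: blocked at fork node Dosage ∈ conditioning set.
{Dosage, Severity} contains no descendant of Comorbidity and blocks every backdoor path.
Every element of {Dosage, Severity} is needed (dropping Dosage leaves P5 open; dropping Severity leaves P2 open), so no proper subset is valid.
Among all size-2 subsets of the eligible variables, only {Dosage, Severity} blocks every backdoor path, so it is the unique smallest valid adjustment set.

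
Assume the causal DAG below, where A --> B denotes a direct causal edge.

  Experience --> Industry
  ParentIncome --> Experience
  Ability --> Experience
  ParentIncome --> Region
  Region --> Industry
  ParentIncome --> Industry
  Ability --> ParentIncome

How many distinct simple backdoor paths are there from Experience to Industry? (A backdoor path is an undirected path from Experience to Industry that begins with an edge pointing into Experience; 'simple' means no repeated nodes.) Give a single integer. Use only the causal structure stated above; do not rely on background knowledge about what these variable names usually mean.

4

A backdoor path from Experience to Industry is any simple undirected path whose first edge points into Experience (i.e. leaves Experience via a parent).
Parents of Experience: {Ability, ParentIncome}.
Enumerating:
  P1: Experience <- Ability -> ParentIncome -> Region -> Industry
  P2: Experience <- Ability -> ParentIncome -> Industry
  P3: Experience <- ParentIncome -> Region -> Industry
  P4: Experience <- ParentIncome -> Industry
That exhausts the simple backdoor paths. Count: 4.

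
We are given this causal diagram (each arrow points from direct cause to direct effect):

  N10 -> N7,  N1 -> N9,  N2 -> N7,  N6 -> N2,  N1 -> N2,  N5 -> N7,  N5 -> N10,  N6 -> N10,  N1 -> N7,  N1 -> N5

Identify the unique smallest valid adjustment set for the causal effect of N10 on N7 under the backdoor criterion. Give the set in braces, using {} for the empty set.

{N5, N6}

Variables eligible for adjustment (non-descendants of N10, excluding N10 and N7): {N1, N2, N5, N6, N9}.
Backdoor paths from N10 to N7:
  P1: N10 <- N6 -> N2 <- N1 -> N5 -> N7
  P2: N10 <- N6 -> N2 <- N1 -> N7
  P3: N10 <- N6 -> N2 -> N7
  P4: N10 <- N5 <- N1 -> N2 -> N7
  P5: N10 <- N5 <- N1 -> N7
  P6: N10 <- N5 -> N7
The empty set is not sufficient: P3 (N10 <- N6 -> N2 -> N7) has no collider blocking it and no conditioned non-collider, so it is open.
Try {N5, N6}:
  P1: blocked at fork node N6 ∈ conditioning set.
  P2: blocked at fork node N6 ∈ conditioning set.
  P3: blocked at fork node N6 ∈ conditioning set.
  P4: blocked at chain node N5 ∈ conditioning set.
  P5: blocked at chain node N5 ∈ conditioning set.
  P6: blocked at fork node N5 ∈ conditioning set.
{N5, N6} contains no descendant of N10 and blocks every backdoor path.
Every element of {N5, N6} is needed (dropping N5 leaves P4 open; dropping N6 leaves P3 open), so no proper subset is valid.
Among all size-2 subsets of the eligible variables, only {N5, N6} blocks every backdoor path, so it is the unique smallest valid adjustment set.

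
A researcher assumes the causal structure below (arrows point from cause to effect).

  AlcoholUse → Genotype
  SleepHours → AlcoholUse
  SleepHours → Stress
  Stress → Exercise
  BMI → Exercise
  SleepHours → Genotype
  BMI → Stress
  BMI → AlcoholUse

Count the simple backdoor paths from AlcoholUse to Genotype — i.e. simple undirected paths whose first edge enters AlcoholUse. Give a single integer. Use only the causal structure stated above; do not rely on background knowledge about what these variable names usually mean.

3

A backdoor path from AlcoholUse to Genotype is any simple undirected path whose first edge points into AlcoholUse (i.e. leaves AlcoholUse via a parent).
Parents of AlcoholUse: {BMI, SleepHours}.
Enumerating:
  P1: AlcoholUse <- SleepHours -> Genotype
  P2: AlcoholUse <- BMI -> Stress <- SleepHours -> Genotype
  P3: AlcoholUse <- BMI -> Exercise <- Stress <- SleepHours -> Genotype
That exhausts the simple backdoor paths. Count: 3.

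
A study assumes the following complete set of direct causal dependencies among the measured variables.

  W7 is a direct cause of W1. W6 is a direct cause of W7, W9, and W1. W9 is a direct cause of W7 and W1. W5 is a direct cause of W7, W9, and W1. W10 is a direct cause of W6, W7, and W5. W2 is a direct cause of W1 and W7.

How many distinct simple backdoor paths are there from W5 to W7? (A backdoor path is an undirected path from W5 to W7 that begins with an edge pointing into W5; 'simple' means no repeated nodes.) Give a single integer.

A backdoor path from W5 to W7 is any simple undirected path whose first edge points into W5 (i.e. leaves W5 via a parent).
Parents of W5: {W10}.
Enumerating:
  P1: W5 <- W10 -> W6 -> W9 -> W7
  P2: W5 <- W10 -> W6 -> W9 -> W1 <- W2 -> W7
  P3: W5 <- W10 -> W6 -> W9 -> W1 <- W7
  P4: W5 <- W10 -> W6 -> W7
  P5: W5 <- W10 -> W6 -> W1 <- W9 -> W7
  P6: W5 <- W10 -> W6 -> W1 <- W2 -> W7
  P7: W5 <- W10 -> W6 -> W1 <- W7
  P8: W5 <- W10 -> W7
That exhausts the simple backdoor paths. Count: 8.

8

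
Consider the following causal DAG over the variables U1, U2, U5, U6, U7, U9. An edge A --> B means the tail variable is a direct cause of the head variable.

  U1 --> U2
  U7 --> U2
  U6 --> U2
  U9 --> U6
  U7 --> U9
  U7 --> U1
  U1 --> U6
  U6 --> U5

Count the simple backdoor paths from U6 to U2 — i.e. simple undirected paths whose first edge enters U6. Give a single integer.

4

A backdoor path from U6 to U2 is any simple undirected path whose first edge points into U6 (i.e. leaves U6 via a parent).
Parents of U6: {U1, U9}.
Enumerating:
  P1: U6 <- U1 <- U7 -> U2
  P2: U6 <- U1 -> U2
  P3: U6 <- U9 <- U7 -> U1 -> U2
  P4: U6 <- U9 <- U7 -> U2
That exhausts the simple backdoor paths. Count: 4.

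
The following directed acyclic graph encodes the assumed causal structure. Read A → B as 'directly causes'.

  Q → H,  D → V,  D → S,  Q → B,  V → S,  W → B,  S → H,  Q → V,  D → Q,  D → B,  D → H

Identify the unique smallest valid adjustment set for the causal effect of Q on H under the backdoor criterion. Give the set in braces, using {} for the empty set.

Variables eligible for adjustment (non-descendants of Q, excluding Q and H): {D, W}.
Backdoor paths from Q to H:
  P1: Q <- D -> V -> S -> H
  P2: Q <- D -> S -> H
  P3: Q <- D -> H
The empty set is not sufficient: P1 (Q <- D -> V -> S -> H) has no collider blocking it and no conditioned non-collider, so it is open.
Try {D}:
  P1: blocked at fork node D ∈ conditioning set.
  P2: blocked at fork node D ∈ conditioning set.
  P3: blocked at fork node D ∈ conditioning set.
{D} contains no descendant of Q and blocks every backdoor path.
No other singleton works — e.g. {W} leaves P1 open — so {D} is the unique smallest valid adjustment set.

{D}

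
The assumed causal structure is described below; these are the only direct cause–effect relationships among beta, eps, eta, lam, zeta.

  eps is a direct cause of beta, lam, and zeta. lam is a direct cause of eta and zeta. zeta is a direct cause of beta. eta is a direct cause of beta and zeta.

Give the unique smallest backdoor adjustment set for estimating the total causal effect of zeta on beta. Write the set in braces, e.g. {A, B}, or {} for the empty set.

Variables eligible for adjustment (non-descendants of zeta, excluding zeta and beta): {eps, eta, lam}.
Backdoor paths from zeta to beta:
  P1: zeta <- eps -> lam -> eta -> beta
  P2: zeta <- eps -> beta
  P3: zeta <- lam <- eps -> beta
  P4: zeta <- lam -> eta -> beta
  P5: zeta <- eta <- lam <- eps -> beta
  P6: zeta <- eta -> beta
The empty set is not sufficient: P1 (zeta <- eps -> lam -> eta -> beta) has no collider blocking it and no conditioned non-collider, so it is open.
Try {eps, eta}:
  P1: blocked at fork node eps ∈ conditioning set.
  P2: blocked at fork node eps ∈ conditioning set.
  P3: blocked at fork node eps ∈ conditioning set.
  P4: blocked at chain node eta ∈ conditioning set.
  P5: blocked at chain node eta ∈ conditioning set.
  P6: blocked at fork node eta ∈ conditioning set.
{eps, eta} contains no descendant of zeta and blocks every backdoor path.
Every element of {eps, eta} is needed (dropping eps leaves P2 open; dropping eta leaves P4 open), so no proper subset is valid.
Among all size-2 subsets of the eligible variables, only {eps, eta} blocks every backdoor path, so it is the unique smallest valid adjustment set.

{eps, eta}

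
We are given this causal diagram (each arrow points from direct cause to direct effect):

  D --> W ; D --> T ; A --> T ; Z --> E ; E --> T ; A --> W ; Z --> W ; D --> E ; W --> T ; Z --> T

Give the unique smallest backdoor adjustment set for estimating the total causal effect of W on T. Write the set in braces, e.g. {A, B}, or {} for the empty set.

Variables eligible for adjustment (non-descendants of W, excluding W and T): {A, D, E, Z}.
Backdoor paths from W to T:
  P1: W <- Z -> E <- D -> T
  P2: W <- Z -> E -> T
  P3: W <- Z -> T
  P4: W <- D -> E <- Z -> T
  P5: W <- D -> E -> T
  P6: W <- D -> T
  P7: W <- A -> T
The empty set is not sufficient: P2 (W <- Z -> E -> T) has no collider blocking it and no conditioned non-collider, so it is open.
Try {A, D, Z}:
  P1: blocked at fork node Z ∈ conditioning set.
  P2: blocked at fork node Z ∈ conditioning set.
  P3: blocked at fork node Z ∈ conditioning set.
  P4: blocked at fork node D ∈ conditioning set.
  P5: blocked at fork node D ∈ conditioning set.
  P6: blocked at fork node D ∈ conditioning set.
  P7: blocked at fork node A ∈ conditioning set.
{A, D, Z} contains no descendant of W and blocks every backdoor path.
Every element of {A, D, Z} is needed (dropping A leaves P7 open; dropping D leaves P5 open; dropping Z leaves P2 open), so no proper subset is valid.
Among all size-3 subsets of the eligible variables, only {A, D, Z} blocks every backdoor path, so it is the unique smallest valid adjustment set.

{A, D, Z}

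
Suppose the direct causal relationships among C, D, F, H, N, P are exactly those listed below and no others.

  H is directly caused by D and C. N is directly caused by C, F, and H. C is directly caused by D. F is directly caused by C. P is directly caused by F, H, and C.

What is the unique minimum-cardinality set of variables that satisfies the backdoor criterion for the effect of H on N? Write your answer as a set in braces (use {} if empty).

Variables eligible for adjustment (non-descendants of H, excluding H and N): {C, D, F}.
Backdoor paths from H to N:
  P1: H <- D -> C -> F -> N
  P2: H <- D -> C -> P <- F -> N
  P3: H <- D -> C -> N
  P4: H <- C -> F -> N
  P5: H <- C -> P <- F -> N
  P6: H <- C -> N
The empty set is not sufficient: P1 (H <- D -> C -> F -> N) has no collider blocking it and no conditioned non-collider, so it is open.
Try {C}:
  P1: blocked at chain node C ∈ conditioning set.
  P2: blocked at chain node C ∈ conditioning set.
  P3: blocked at chain node C ∈ conditioning set.
  P4: blocked at fork node C ∈ conditioning set.
  P5: blocked at fork node C ∈ conditioning set.
  P6: blocked at fork node C ∈ conditioning set.
{C} contains no descendant of H and blocks every backdoor path.
No other singleton works — e.g. {D} leaves P4 open — so {C} is the unique smallest valid adjustment set.

{C}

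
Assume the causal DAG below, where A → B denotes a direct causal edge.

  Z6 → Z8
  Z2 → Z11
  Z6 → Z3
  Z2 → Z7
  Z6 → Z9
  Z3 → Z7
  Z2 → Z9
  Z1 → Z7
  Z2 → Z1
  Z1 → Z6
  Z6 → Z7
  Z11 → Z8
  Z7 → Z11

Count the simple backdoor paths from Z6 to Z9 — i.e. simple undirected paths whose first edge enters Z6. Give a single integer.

A backdoor path from Z6 to Z9 is any simple undirected path whose first edge points into Z6 (i.e. leaves Z6 via a parent).
Parents of Z6: {Z1}.
Enumerating:
  P1: Z6 <- Z1 <- Z2 -> Z9
  P2: Z6 <- Z1 -> Z7 <- Z2 -> Z9
  P3: Z6 <- Z1 -> Z7 -> Z11 <- Z2 -> Z9
That exhausts the simple backdoor paths. Count: 3.

3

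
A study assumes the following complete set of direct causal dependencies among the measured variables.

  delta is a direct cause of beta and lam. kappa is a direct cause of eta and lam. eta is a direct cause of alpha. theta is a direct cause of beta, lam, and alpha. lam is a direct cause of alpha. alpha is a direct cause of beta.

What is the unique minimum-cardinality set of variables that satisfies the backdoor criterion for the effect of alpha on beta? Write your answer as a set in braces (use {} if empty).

{delta, theta}

Variables eligible for adjustment (non-descendants of alpha, excluding alpha and beta): {delta, eta, kappa, lam, theta}.
Backdoor paths from alpha to beta:
  P1: alpha <- theta -> lam <- delta -> beta
  P2: alpha <- theta -> beta
  P3: alpha <- eta <- kappa -> lam <- delta -> beta
  P4: alpha <- eta <- kappa -> lam <- theta -> beta
  P5: alpha <- lam <- delta -> beta
  P6: alpha <- lam <- theta -> beta
The empty set is not sufficient: P2 (alpha <- theta -> beta) has no collider blocking it and no conditioned non-collider, so it is open.
Try {delta, theta}:
  P1: blocked at fork node theta ∈ conditioning set.
  P2: blocked at fork node theta ∈ conditioning set.
  P3: blocked at collider lam (neither it nor any descendant is in the conditioning set).
  P4: blocked at collider lam (neither it nor any descendant is in the conditioning set).
  P5: blocked at fork node delta ∈ conditioning set.
  P6: blocked at fork node theta ∈ conditioning set.
{delta, theta} contains no descendant of alpha and blocks every backdoor path.
Every element of {delta, theta} is needed (dropping delta leaves P5 open; dropping theta leaves P2 open), so no proper subset is valid.
Among all size-2 subsets of the eligible variables, only {delta, theta} blocks every backdoor path, so it is the unique smallest valid adjustment set.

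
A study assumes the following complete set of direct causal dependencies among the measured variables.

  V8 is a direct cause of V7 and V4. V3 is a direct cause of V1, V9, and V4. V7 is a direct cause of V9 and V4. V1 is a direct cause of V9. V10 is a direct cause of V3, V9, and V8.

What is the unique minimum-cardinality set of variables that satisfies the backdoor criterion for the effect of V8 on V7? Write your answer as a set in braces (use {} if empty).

{}

Variables eligible for adjustment (non-descendants of V8, excluding V8 and V7): {V1, V10, V3}.
Backdoor paths from V8 to V7:
  P1: V8 <- V10 -> V3 -> V1 -> V9 <- V7
  P2: V8 <- V10 -> V3 -> V9 <- V7
  P3: V8 <- V10 -> V3 -> V4 <- V7
  P4: V8 <- V10 -> V9 <- V3 -> V4 <- V7
  P5: V8 <- V10 -> V9 <- V1 <- V3 -> V4 <- V7
  P6: V8 <- V10 -> V9 <- V7
Each backdoor path contains an unconditioned collider, so every path is already blocked with the empty conditioning set:
  P1: blocked at collider V9 (neither it nor any descendant is in the conditioning set).
  P2: blocked at collider V9 (neither it nor any descendant is in the conditioning set).
  P3: blocked at collider V4 (neither it nor any descendant is in the conditioning set).
  P4: blocked at collider V9 (neither it nor any descendant is in the conditioning set).
  P5: blocked at collider V9 (neither it nor any descendant is in the conditioning set).
  P6: blocked at collider V9 (neither it nor any descendant is in the conditioning set).
The empty set is therefore the unique smallest valid set.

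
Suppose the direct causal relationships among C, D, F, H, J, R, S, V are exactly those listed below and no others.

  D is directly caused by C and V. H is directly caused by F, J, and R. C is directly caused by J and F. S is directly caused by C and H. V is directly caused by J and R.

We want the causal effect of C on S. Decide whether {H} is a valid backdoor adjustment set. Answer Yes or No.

Yes

Backdoor paths from C to S (paths whose first edge points into C):
  P1: C <- F -> H -> S
  P2: C <- J -> H -> S
  P3: C <- J -> V <- R -> H -> S
Condition 1 (no descendant of C in the set): holds — descendants of C are {D, S}; none are in {H}.
Condition 2 (every backdoor path blocked by {H}):
  P1: blocked at chain node H ∈ conditioning set.
  P2: blocked at chain node H ∈ conditioning set.
  P3: blocked at collider V (neither it nor any descendant is in the conditioning set).
{H} satisfies the backdoor criterion.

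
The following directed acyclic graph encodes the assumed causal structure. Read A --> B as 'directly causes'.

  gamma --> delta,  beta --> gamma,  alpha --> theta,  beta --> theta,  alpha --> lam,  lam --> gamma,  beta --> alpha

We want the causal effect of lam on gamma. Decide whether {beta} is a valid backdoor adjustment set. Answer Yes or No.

Backdoor paths from lam to gamma (paths whose first edge points into lam):
  P1: lam <- alpha <- beta -> gamma
  P2: lam <- alpha -> theta <- beta -> gamma
Condition 1 (no descendant of lam in the set): holds — descendants of lam are {delta, gamma}; none are in {beta}.
Condition 2 (every backdoor path blocked by {beta}):
  P1: blocked at fork node beta ∈ conditioning set.
  P2: blocked at collider theta (neither it nor any descendant is in the conditioning set).
{beta} satisfies the backdoor criterion.

Yes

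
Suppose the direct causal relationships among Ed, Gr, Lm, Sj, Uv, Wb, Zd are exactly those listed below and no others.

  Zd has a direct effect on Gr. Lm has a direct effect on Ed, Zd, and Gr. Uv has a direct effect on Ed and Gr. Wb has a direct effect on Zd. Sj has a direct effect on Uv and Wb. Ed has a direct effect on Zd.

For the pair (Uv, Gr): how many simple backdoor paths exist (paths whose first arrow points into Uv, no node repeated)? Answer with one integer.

A backdoor path from Uv to Gr is any simple undirected path whose first edge points into Uv (i.e. leaves Uv via a parent).
Parents of Uv: {Sj}.
Enumerating:
  P1: Uv <- Sj -> Wb -> Zd <- Lm -> Gr
  P2: Uv <- Sj -> Wb -> Zd <- Ed <- Lm -> Gr
  P3: Uv <- Sj -> Wb -> Zd -> Gr
That exhausts the simple backdoor paths. Count: 3.

3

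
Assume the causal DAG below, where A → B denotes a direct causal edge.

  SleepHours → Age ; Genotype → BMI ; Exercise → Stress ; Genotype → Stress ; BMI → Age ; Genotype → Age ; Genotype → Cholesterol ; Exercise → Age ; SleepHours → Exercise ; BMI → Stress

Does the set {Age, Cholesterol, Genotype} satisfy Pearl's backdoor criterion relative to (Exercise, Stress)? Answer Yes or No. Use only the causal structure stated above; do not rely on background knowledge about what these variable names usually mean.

Backdoor paths from Exercise to Stress (paths whose first edge points into Exercise):
  P1: Exercise <- SleepHours -> Age <- Genotype -> BMI -> Stress
  P2: Exercise <- SleepHours -> Age <- Genotype -> Stress
  P3: Exercise <- SleepHours -> Age <- BMI <- Genotype -> Stress
  P4: Exercise <- SleepHours -> Age <- BMI -> Stress
Condition 1 (no descendant of Exercise in the set): FAILS — Age is a descendant of Exercise.
Condition 2 (every backdoor path blocked by {Age, Cholesterol, Genotype}):
  P1: blocked at fork node Genotype ∈ conditioning set.
  P2: blocked at fork node Genotype ∈ conditioning set.
  P3: blocked at fork node Genotype ∈ conditioning set.
  P4: open — collider(s) Age are conditioned on (or have a conditioned descendant) and no non-collider on the path is in the set.
{Age, Cholesterol, Genotype} does not satisfy the backdoor criterion.

No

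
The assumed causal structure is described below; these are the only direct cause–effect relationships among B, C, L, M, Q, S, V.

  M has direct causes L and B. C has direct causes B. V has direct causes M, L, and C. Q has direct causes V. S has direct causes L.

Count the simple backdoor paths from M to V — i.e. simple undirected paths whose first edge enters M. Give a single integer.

2

A backdoor path from M to V is any simple undirected path whose first edge points into M (i.e. leaves M via a parent).
Parents of M: {B, L}.
Enumerating:
  P1: M <- L -> V
  P2: M <- B -> C -> V
That exhausts the simple backdoor paths. Count: 2.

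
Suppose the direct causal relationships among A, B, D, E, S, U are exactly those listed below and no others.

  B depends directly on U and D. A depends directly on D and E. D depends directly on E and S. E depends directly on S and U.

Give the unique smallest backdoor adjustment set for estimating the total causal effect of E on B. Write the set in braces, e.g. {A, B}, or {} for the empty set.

{S, U}

Variables eligible for adjustment (non-descendants of E, excluding E and B): {S, U}.
Backdoor paths from E to B:
  P1: E <- U -> B
  P2: E <- S -> D -> B
The empty set is not sufficient: P1 (E <- U -> B) has no collider blocking it and no conditioned non-collider, so it is open.
Try {S, U}:
  P1: blocked at fork node U ∈ conditioning set.
  P2: blocked at fork node S ∈ conditioning set.
{S, U} contains no descendant of E and blocks every backdoor path.
Every element of {S, U} is needed (dropping S leaves P2 open; dropping U leaves P1 open), so no proper subset is valid.
Among all size-2 subsets of the eligible variables, only {S, U} blocks every backdoor path, so it is the unique smallest valid adjustment set.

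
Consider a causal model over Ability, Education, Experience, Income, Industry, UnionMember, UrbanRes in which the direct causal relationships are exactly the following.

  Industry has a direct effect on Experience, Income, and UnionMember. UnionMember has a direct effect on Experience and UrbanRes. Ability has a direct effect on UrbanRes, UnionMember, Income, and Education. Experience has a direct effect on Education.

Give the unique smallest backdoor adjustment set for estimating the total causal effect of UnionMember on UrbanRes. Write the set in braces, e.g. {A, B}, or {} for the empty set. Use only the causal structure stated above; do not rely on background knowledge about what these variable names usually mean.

Variables eligible for adjustment (non-descendants of UnionMember, excluding UnionMember and UrbanRes): {Ability, Income, Industry}.
Backdoor paths from UnionMember to UrbanRes:
  P1: UnionMember <- Ability -> UrbanRes
  P2: UnionMember <- Industry -> Income <- Ability -> UrbanRes
  P3: UnionMember <- Industry -> Experience -> Education <- Ability -> UrbanRes
The empty set is not sufficient: P1 (UnionMember <- Ability -> UrbanRes) has no collider blocking it and no conditioned non-collider, so it is open.
Try {Ability}:
  P1: blocked at fork node Ability ∈ conditioning set.
  P2: blocked at collider Income (neither it nor any descendant is in the conditioning set).
  P3: blocked at collider Education (neither it nor any descendant is in the conditioning set).
{Ability} contains no descendant of UnionMember and blocks every backdoor path.
No other singleton works — e.g. {Industry} leaves P1 open — so {Ability} is the unique smallest valid adjustment set.

{Ability}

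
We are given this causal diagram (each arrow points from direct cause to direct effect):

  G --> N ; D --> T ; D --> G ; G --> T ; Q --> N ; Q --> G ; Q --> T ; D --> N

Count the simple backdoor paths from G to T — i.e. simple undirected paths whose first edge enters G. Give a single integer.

A backdoor path from G to T is any simple undirected path whose first edge points into G (i.e. leaves G via a parent).
Parents of G: {D, Q}.
Enumerating:
  P1: G <- D -> T
  P2: G <- D -> N <- Q -> T
  P3: G <- Q -> T
  P4: G <- Q -> N <- D -> T
That exhausts the simple backdoor paths. Count: 4.

4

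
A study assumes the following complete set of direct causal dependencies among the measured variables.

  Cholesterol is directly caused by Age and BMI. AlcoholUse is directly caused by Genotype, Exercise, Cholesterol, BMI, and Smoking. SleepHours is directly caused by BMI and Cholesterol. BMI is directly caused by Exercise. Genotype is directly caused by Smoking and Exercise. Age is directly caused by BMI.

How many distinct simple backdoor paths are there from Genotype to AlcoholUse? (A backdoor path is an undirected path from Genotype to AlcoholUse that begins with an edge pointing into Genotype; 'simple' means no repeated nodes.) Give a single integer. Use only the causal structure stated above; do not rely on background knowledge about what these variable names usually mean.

6

A backdoor path from Genotype to AlcoholUse is any simple undirected path whose first edge points into Genotype (i.e. leaves Genotype via a parent).
Parents of Genotype: {Exercise, Smoking}.
Enumerating:
  P1: Genotype <- Exercise -> BMI -> Age -> Cholesterol -> AlcoholUse
  P2: Genotype <- Exercise -> BMI -> Cholesterol -> AlcoholUse
  P3: Genotype <- Exercise -> BMI -> AlcoholUse
  P4: Genotype <- Exercise -> BMI -> SleepHours <- Cholesterol -> AlcoholUse
  P5: Genotype <- Exercise -> AlcoholUse
  P6: Genotype <- Smoking -> AlcoholUse
That exhausts the simple backdoor paths. Count: 6.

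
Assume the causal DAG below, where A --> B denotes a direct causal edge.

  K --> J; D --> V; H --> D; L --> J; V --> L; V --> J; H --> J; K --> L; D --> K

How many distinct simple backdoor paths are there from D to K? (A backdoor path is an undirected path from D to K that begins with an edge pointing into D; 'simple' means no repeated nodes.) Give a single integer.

A backdoor path from D to K is any simple undirected path whose first edge points into D (i.e. leaves D via a parent).
Parents of D: {H}.
Enumerating:
  P1: D <- H -> J <- K
  P2: D <- H -> J <- V -> L <- K
  P3: D <- H -> J <- L <- K
That exhausts the simple backdoor paths. Count: 3.

3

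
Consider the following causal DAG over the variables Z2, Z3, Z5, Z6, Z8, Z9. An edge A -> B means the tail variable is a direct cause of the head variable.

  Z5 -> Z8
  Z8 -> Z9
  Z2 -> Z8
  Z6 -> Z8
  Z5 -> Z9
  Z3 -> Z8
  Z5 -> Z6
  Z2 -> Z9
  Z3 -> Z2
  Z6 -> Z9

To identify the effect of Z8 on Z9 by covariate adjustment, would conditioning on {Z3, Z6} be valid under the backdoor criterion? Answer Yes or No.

No

Backdoor paths from Z8 to Z9 (paths whose first edge points into Z8):
  P1: Z8 <- Z5 -> Z6 -> Z9
  P2: Z8 <- Z5 -> Z9
  P3: Z8 <- Z3 -> Z2 -> Z9
  P4: Z8 <- Z6 <- Z5 -> Z9
  P5: Z8 <- Z6 -> Z9
  P6: Z8 <- Z2 -> Z9
Condition 1 (no descendant of Z8 in the set): holds — descendants of Z8 are {Z9}; none are in {Z3, Z6}.
Condition 2 (every backdoor path blocked by {Z3, Z6}):
  P1: blocked at chain node Z6 ∈ conditioning set.
  P2: open — no interior node is in the conditioning set.
  P3: blocked at fork node Z3 ∈ conditioning set.
  P4: blocked at chain node Z6 ∈ conditioning set.
  P5: blocked at fork node Z6 ∈ conditioning set.
  P6: open — no interior node is in the conditioning set.
{Z3, Z6} does not satisfy the backdoor criterion.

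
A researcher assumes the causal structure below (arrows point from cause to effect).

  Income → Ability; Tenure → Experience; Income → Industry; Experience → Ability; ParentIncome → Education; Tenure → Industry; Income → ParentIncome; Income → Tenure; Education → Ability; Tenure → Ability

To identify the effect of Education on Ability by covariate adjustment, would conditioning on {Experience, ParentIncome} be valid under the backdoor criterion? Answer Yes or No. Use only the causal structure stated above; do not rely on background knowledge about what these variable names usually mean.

Yes

Backdoor paths from Education to Ability (paths whose first edge points into Education):
  P1: Education <- ParentIncome <- Income -> Tenure -> Experience -> Ability
  P2: Education <- ParentIncome <- Income -> Tenure -> Ability
  P3: Education <- ParentIncome <- Income -> Ability
  P4: Education <- ParentIncome <- Income -> Industry <- Tenure -> Experience -> Ability
  P5: Education <- ParentIncome <- Income -> Industry <- Tenure -> Ability
Condition 1 (no descendant of Education in the set): holds — descendants of Education are {Ability}; none are in {Experience, ParentIncome}.
Condition 2 (every backdoor path blocked by {Experience, ParentIncome}):
  P1: blocked at chain node ParentIncome ∈ conditioning set.
  P2: blocked at chain node ParentIncome ∈ conditioning set.
  P3: blocked at chain node ParentIncome ∈ conditioning set.
  P4: blocked at chain node ParentIncome ∈ conditioning set.
  P5: blocked at chain node ParentIncome ∈ conditioning set.
{Experience, ParentIncome} satisfies the backdoor criterion.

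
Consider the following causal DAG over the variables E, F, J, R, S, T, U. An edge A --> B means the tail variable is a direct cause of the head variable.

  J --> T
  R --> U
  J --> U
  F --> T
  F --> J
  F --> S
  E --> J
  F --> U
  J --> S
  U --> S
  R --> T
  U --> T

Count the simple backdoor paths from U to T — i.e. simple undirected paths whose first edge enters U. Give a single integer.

A backdoor path from U to T is any simple undirected path whose first edge points into U (i.e. leaves U via a parent).
Parents of U: {F, J, R}.
Enumerating:
  P1: U <- F -> J -> T
  P2: U <- F -> S <- J -> T
  P3: U <- F -> T
  P4: U <- J <- F -> T
  P5: U <- J -> S <- F -> T
  P6: U <- J -> T
  P7: U <- R -> T
That exhausts the simple backdoor paths. Count: 7.

7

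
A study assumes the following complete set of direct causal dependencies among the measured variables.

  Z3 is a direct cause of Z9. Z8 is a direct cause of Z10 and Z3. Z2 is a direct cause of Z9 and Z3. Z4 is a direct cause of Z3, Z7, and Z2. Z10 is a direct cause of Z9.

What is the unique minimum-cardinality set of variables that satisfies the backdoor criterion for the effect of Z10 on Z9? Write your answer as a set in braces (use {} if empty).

{Z8}

Variables eligible for adjustment (non-descendants of Z10, excluding Z10 and Z9): {Z2, Z3, Z4, Z7, Z8}.
Backdoor paths from Z10 to Z9:
  P1: Z10 <- Z8 -> Z3 <- Z4 -> Z2 -> Z9
  P2: Z10 <- Z8 -> Z3 <- Z2 -> Z9
  P3: Z10 <- Z8 -> Z3 -> Z9
The empty set is not sufficient: P3 (Z10 <- Z8 -> Z3 -> Z9) has no collider blocking it and no conditioned non-collider, so it is open.
Try {Z8}:
  P1: blocked at fork node Z8 ∈ conditioning set.
  P2: blocked at fork node Z8 ∈ conditioning set.
  P3: blocked at fork node Z8 ∈ conditioning set.
{Z8} contains no descendant of Z10 and blocks every backdoor path.
No other singleton works — e.g. {Z4} leaves P3 open — so {Z8} is the unique smallest valid adjustment set.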